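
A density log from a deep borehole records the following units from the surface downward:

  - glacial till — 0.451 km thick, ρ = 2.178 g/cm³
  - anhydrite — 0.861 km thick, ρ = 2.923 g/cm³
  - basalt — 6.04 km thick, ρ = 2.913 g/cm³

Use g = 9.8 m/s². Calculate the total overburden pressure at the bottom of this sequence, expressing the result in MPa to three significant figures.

207 MPa

glacial till: 2178 kg/m³ × 9.8 m/s² × 451 m = 9.626×10^6 Pa = 9.626 MPa
anhydrite: 2923 kg/m³ × 9.8 m/s² × 861 m = 2.466×10^7 Pa = 24.66 MPa
basalt: 2913 kg/m³ × 9.8 m/s² × 6040 m = 1.724×10^8 Pa = 172.4 MPa
Total = 9.626 + 24.66 + 172.4 = 206.72 MPa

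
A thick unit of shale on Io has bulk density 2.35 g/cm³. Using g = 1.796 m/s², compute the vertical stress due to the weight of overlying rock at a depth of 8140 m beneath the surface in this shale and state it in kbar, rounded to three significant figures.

0.344 kbar

shale: 2350 kg/m³ × 1.796 m/s² × 8140 m = 3.436×10^7 Pa = 0.3436 kbar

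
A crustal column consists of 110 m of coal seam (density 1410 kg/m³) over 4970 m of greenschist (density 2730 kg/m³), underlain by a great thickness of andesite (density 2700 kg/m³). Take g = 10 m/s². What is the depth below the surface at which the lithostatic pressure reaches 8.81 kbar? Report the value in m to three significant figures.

Pressure at base of upper layers: 1410×10×110 + 2730×10×4970 = 1.372×10^8 Pa = 1.372 kbar
Remaining pressure to be supplied by andesite: 8.810×10^8 − 1.372×10^8 = 7.438×10^8 Pa
Additional depth in andesite = 7.438×10^8 Pa / (2700 kg/m³ × 10 m/s²) = 27547 m
Total depth = 5080 m + 27547 m = 32627 m

32600 m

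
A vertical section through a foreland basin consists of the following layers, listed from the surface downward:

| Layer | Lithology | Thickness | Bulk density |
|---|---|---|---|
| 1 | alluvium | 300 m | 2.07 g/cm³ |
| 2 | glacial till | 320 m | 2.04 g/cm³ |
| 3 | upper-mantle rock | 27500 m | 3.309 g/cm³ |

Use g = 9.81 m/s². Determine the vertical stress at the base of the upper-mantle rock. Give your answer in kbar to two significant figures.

9.1 kbar

alluvium: 2070 kg/m³ × 9.81 m/s² × 300 m = 6.092×10^6 Pa = 0.06092 kbar
glacial till: 2040 kg/m³ × 9.81 m/s² × 320 m = 6.404×10^6 Pa = 0.06404 kbar
upper-mantle rock: 3309 kg/m³ × 9.81 m/s² × 27500 m = 8.927×10^8 Pa = 8.927 kbar
Total = 0.06092 + 0.06404 + 8.927 = 9.0518 kbar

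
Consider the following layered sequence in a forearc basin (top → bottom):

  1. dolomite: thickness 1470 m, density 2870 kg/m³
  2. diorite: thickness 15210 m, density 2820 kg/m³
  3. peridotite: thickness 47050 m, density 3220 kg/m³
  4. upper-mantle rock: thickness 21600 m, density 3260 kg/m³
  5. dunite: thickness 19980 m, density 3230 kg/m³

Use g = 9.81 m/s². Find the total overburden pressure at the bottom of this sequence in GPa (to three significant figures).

dolomite: 2870 kg/m³ × 9.81 m/s² × 1470 m = 4.139×10^7 Pa = 0.04139 GPa
diorite: 2820 kg/m³ × 9.81 m/s² × 15210 m = 4.208×10^8 Pa = 0.4208 GPa
peridotite: 3220 kg/m³ × 9.81 m/s² × 47050 m = 1.486×10^9 Pa = 1.486 GPa
upper-mantle rock: 3260 kg/m³ × 9.81 m/s² × 21600 m = 6.908×10^8 Pa = 0.6908 GPa
dunite: 3230 kg/m³ × 9.81 m/s² × 19980 m = 6.331×10^8 Pa = 0.6331 GPa
Total = 0.04139 + 0.4208 + 1.486 + 0.6908 + 0.6331 = 3.2723 GPa

3.27 GPa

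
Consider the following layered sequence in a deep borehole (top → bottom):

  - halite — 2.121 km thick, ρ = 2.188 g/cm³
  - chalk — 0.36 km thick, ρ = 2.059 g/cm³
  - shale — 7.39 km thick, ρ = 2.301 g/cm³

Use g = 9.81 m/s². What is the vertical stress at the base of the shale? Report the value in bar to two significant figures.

halite: 2188 kg/m³ × 9.81 m/s² × 2121 m = 4.553×10^7 Pa = 455.3 bar
chalk: 2059 kg/m³ × 9.81 m/s² × 360 m = 7.272×10^6 Pa = 72.72 bar
shale: 2301 kg/m³ × 9.81 m/s² × 7390 m = 1.668×10^8 Pa = 1668 bar
Total = 455.3 + 72.72 + 1668 = 2196.1 bar

2200 bar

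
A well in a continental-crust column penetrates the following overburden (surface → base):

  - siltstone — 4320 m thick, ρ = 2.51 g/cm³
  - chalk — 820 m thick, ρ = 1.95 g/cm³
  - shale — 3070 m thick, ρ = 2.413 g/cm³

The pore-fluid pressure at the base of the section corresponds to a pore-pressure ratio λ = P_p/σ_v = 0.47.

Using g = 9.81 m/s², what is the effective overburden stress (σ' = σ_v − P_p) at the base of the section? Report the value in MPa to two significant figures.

100 MPa

Overburden (lithostatic) stress σ_v:
siltstone: 2510 kg/m³ × 9.81 m/s² × 4320 m = 1.064×10^8 Pa = 106.4 MPa
chalk: 1950 kg/m³ × 9.81 m/s² × 820 m = 1.569×10^7 Pa = 15.69 MPa
shale: 2413 kg/m³ × 9.81 m/s² × 3070 m = 7.267×10^7 Pa = 72.67 MPa
Total = 106.4 + 15.69 + 72.67 = 194.73 MPa
Pore pressure P_p = λ·σ_v = 0.47 × 194.7 MPa = 91.52 MPa
Effective stress σ' = σ_v − P_p = 194.7 − 91.52 = 103.21 MPa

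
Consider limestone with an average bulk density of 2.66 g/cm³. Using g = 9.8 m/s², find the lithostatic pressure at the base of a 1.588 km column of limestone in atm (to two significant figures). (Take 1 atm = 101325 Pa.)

410 atm

limestone: 2660 kg/m³ × 9.8 m/s² × 1588 m = 4.140×10^7 Pa = 408.5 atm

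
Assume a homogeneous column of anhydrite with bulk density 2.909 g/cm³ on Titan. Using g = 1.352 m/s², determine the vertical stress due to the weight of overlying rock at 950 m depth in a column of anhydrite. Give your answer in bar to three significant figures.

37.4 bar

anhydrite: 2909 kg/m³ × 1.352 m/s² × 950 m = 3.736×10^6 Pa = 37.36 bar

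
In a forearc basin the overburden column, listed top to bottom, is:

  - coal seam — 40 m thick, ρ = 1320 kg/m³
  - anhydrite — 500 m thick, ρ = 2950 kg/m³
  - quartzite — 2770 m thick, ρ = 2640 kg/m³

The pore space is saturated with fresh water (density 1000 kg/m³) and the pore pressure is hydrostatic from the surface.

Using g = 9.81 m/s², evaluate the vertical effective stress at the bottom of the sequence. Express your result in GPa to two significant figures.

0.054 GPa

Overburden (lithostatic) stress σ_v:
coal seam: 1320 kg/m³ × 9.81 m/s² × 40 m = 5.180×10^5 Pa = 0.5180 MPa
anhydrite: 2950 kg/m³ × 9.81 m/s² × 500 m = 1.447×10^7 Pa = 14.47 MPa
quartzite: 2640 kg/m³ × 9.81 m/s² × 2770 m = 7.174×10^7 Pa = 71.74 MPa
Total = 0.5180 + 14.47 + 71.74 = 86.726 MPa
Pore pressure P_p = 1000 kg/m³ × 9.81 m/s² × 3310 m = 3.247×10^7 Pa = 32.47 MPa
Effective stress σ' = σ_v − P_p = 86.73 − 32.47 = 54.255 MPa = 0.054255 GPa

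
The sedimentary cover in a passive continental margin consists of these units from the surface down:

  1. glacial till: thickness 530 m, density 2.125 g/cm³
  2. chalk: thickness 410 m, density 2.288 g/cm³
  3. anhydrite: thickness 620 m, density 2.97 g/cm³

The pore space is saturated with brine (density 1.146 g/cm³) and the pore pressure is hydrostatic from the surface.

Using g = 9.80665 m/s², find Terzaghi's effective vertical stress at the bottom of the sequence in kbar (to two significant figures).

Overburden (lithostatic) stress σ_v:
glacial till: 2125 kg/m³ × 9.80665 m/s² × 530 m = 1.104×10^7 Pa = 11.04 MPa
chalk: 2288 kg/m³ × 9.80665 m/s² × 410 m = 9.199×10^6 Pa = 9.199 MPa
anhydrite: 2970 kg/m³ × 9.80665 m/s² × 620 m = 1.806×10^7 Pa = 18.06 MPa
Total = 11.04 + 9.199 + 18.06 = 38.302 MPa
Pore pressure P_p = 1146 kg/m³ × 9.80665 m/s² × 1560 m = 1.753×10^7 Pa = 17.53 MPa
Effective stress σ' = σ_v − P_p = 38.30 − 17.53 = 20.770 MPa = 0.20770 kbar

0.21 kbar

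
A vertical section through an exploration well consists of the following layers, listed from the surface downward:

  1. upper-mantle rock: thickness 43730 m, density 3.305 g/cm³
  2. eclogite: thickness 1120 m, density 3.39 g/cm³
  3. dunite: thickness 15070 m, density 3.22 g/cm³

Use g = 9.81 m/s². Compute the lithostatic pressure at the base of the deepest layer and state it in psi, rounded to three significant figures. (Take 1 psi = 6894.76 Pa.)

upper-mantle rock: 3305 kg/m³ × 9.81 m/s² × 43730 m = 1.418×10^9 Pa = 2.056×10^5 psi
eclogite: 3390 kg/m³ × 9.81 m/s² × 1120 m = 3.725×10^7 Pa = 5402 psi
dunite: 3220 kg/m³ × 9.81 m/s² × 15070 m = 4.760×10^8 Pa = 69043 psi
Total = 2.056×10^5 + 5402 + 69043 = 2.8008×10^5 psi

280000 psi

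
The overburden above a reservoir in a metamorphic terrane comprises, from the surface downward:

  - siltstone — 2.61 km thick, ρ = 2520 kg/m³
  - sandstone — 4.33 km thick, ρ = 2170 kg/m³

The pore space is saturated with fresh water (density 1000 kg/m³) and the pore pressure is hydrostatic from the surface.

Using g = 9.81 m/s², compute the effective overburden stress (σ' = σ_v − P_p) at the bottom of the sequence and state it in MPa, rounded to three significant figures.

Overburden (lithostatic) stress σ_v:
siltstone: 2520 kg/m³ × 9.81 m/s² × 2610 m = 6.452×10^7 Pa = 64.52 MPa
sandstone: 2170 kg/m³ × 9.81 m/s² × 4330 m = 9.218×10^7 Pa = 92.18 MPa
Total = 64.52 + 92.18 = 156.70 MPa
Pore pressure P_p = 1000 kg/m³ × 9.81 m/s² × 6940 m = 6.808×10^7 Pa = 68.08 MPa
Effective stress σ' = σ_v − P_p = 156.7 − 68.08 = 88.617 MPa

88.6 MPa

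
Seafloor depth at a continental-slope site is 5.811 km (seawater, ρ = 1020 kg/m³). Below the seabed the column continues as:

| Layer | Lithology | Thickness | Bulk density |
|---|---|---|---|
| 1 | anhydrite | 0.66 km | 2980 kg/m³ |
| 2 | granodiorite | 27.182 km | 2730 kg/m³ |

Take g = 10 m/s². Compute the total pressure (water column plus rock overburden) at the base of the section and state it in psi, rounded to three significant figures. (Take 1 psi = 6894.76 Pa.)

119000 psi

seawater: 1020 kg/m³ × 10 m/s² × 5811 m = 5.927×10^7 Pa = 8597 psi
anhydrite: 2980 kg/m³ × 10 m/s² × 660 m = 1.967×10^7 Pa = 2853 psi
granodiorite: 2730 kg/m³ × 10 m/s² × 27182 m = 7.421×10^8 Pa = 1.076×10^5 psi
Total = 8597 + 2853 + 1.076×10^5 = 1.1908×10^5 psi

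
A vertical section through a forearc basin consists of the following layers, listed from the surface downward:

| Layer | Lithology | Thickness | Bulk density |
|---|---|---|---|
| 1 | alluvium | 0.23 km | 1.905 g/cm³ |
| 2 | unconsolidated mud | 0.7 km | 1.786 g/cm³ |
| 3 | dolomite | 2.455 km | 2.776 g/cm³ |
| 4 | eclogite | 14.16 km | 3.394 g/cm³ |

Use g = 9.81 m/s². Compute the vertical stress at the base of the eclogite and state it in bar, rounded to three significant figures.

alluvium: 1905 kg/m³ × 9.81 m/s² × 230 m = 4.298×10^6 Pa = 42.98 bar
unconsolidated mud: 1786 kg/m³ × 9.81 m/s² × 700 m = 1.226×10^7 Pa = 122.6 bar
dolomite: 2776 kg/m³ × 9.81 m/s² × 2455 m = 6.686×10^7 Pa = 668.6 bar
eclogite: 3394 kg/m³ × 9.81 m/s² × 14160 m = 4.715×10^8 Pa = 4715 bar
Total = 42.98 + 122.6 + 668.6 + 4715 = 5548.8 bar

5550 bar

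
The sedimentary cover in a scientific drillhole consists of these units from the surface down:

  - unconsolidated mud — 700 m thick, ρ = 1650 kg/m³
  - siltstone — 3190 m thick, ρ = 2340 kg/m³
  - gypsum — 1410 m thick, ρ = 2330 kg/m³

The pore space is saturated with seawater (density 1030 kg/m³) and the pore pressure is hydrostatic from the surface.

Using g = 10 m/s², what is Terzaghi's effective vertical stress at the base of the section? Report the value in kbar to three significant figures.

0.645 kbar

Overburden (lithostatic) stress σ_v:
unconsolidated mud: 1650 kg/m³ × 10 m/s² × 700 m = 1.155×10^7 Pa = 11.55 MPa
siltstone: 2340 kg/m³ × 10 m/s² × 3190 m = 7.465×10^7 Pa = 74.65 MPa
gypsum: 2330 kg/m³ × 10 m/s² × 1410 m = 3.285×10^7 Pa = 32.85 MPa
Total = 11.55 + 74.65 + 32.85 = 119.05 MPa
Pore pressure P_p = 1030 kg/m³ × 10 m/s² × 5300 m = 5.459×10^7 Pa = 54.59 MPa
Effective stress σ' = σ_v − P_p = 119.0 − 54.59 = 64.459 MPa = 0.64459 kbar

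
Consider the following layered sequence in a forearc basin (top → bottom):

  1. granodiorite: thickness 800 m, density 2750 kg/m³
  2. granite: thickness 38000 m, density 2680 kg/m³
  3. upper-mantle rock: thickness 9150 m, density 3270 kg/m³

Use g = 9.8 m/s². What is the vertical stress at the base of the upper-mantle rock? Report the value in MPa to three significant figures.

1310 MPa

granodiorite: 2750 kg/m³ × 9.8 m/s² × 800 m = 2.156×10^7 Pa = 21.56 MPa
granite: 2680 kg/m³ × 9.8 m/s² × 38000 m = 9.980×10^8 Pa = 998.0 MPa
upper-mantle rock: 3270 kg/m³ × 9.8 m/s² × 9150 m = 2.932×10^8 Pa = 293.2 MPa
Total = 21.56 + 998.0 + 293.2 = 1312.8 MPa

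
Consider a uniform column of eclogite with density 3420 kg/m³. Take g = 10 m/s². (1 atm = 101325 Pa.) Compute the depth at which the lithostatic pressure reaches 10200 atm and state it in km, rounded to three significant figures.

h = P/(ρg) = 10200 atm / (3420 kg/m³ × 10 m/s²) = 1.034×10^9 Pa / 34200 Pa/m = 30220 m
= 30.220 km

30.2 km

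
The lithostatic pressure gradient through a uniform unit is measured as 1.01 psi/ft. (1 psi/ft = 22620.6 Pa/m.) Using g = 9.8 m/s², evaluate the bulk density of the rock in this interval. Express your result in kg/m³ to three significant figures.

2330 kg/m³

ρ = (dP/dz)/g = 1.01 psi/ft / 9.8 m/s² = 22847 Pa/m / 9.8 m/s² = 2331.3 kg/m³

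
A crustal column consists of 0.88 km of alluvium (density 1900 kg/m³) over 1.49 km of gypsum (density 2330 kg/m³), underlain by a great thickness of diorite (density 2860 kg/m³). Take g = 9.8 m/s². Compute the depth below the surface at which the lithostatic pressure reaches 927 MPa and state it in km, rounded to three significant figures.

33.6 km

Pressure at base of upper layers: 1900×9.8×880 + 2330×9.8×1490 = 5.041×10^7 Pa = 50.41 MPa
Remaining pressure to be supplied by diorite: 9.270×10^8 − 5.041×10^7 = 8.766×10^8 Pa
Additional depth in diorite = 8.766×10^8 Pa / (2860 kg/m³ × 9.8 m/s²) = 31276 m
Total depth = 2370 m + 31276 m = 33646 m
= 33.646 km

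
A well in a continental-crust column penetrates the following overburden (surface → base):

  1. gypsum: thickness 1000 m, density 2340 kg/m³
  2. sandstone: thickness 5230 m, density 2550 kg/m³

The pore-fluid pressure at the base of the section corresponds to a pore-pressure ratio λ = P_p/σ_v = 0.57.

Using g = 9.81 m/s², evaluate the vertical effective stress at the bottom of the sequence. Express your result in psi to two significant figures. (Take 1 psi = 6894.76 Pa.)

9600 psi

Overburden (lithostatic) stress σ_v:
gypsum: 2340 kg/m³ × 9.81 m/s² × 1000 m = 2.296×10^7 Pa = 22.96 MPa
sandstone: 2550 kg/m³ × 9.81 m/s² × 5230 m = 1.308×10^8 Pa = 130.8 MPa
Total = 22.96 + 130.8 = 153.79 MPa
Pore pressure P_p = λ·σ_v = 0.57 × 153.8 MPa = 87.66 MPa
Effective stress σ' = σ_v − P_p = 153.8 − 87.66 = 66.128 MPa = 9591.1 psi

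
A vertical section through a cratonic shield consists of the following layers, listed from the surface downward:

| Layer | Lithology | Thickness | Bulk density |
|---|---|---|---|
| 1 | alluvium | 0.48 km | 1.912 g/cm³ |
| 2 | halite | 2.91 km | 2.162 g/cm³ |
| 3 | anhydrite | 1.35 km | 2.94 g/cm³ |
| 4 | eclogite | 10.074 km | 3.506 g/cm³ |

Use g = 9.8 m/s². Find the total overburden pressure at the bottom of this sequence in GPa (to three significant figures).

0.456 GPa

alluvium: 1912 kg/m³ × 9.8 m/s² × 480 m = 8.994×10^6 Pa = 8.994×10^-3 GPa
halite: 2162 kg/m³ × 9.8 m/s² × 2910 m = 6.166×10^7 Pa = 0.06166 GPa
anhydrite: 2940 kg/m³ × 9.8 m/s² × 1350 m = 3.890×10^7 Pa = 0.03890 GPa
eclogite: 3506 kg/m³ × 9.8 m/s² × 10074 m = 3.461×10^8 Pa = 0.3461 GPa
Total = 8.994×10^-3 + 0.06166 + 0.03890 + 0.3461 = 0.45568 GPa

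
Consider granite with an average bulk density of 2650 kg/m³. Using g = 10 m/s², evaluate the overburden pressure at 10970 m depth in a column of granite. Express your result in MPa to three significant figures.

291 MPa

granite: 2650 kg/m³ × 10 m/s² × 10970 m = 2.907×10^8 Pa = 290.7 MPa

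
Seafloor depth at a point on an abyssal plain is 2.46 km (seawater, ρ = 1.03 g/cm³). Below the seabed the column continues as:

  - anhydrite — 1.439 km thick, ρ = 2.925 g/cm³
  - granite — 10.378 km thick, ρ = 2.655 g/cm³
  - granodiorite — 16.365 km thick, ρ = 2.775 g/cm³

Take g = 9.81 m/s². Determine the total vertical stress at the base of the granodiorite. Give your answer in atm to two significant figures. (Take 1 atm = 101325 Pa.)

seawater: 1030 kg/m³ × 9.81 m/s² × 2460 m = 2.486×10^7 Pa = 245.3 atm
anhydrite: 2925 kg/m³ × 9.81 m/s² × 1439 m = 4.129×10^7 Pa = 407.5 atm
granite: 2655 kg/m³ × 9.81 m/s² × 10378 m = 2.703×10^8 Pa = 2668 atm
granodiorite: 2775 kg/m³ × 9.81 m/s² × 16365 m = 4.455×10^8 Pa = 4397 atm
Total = 245.3 + 407.5 + 2668 + 4397 = 7717.2 atm

7700 atm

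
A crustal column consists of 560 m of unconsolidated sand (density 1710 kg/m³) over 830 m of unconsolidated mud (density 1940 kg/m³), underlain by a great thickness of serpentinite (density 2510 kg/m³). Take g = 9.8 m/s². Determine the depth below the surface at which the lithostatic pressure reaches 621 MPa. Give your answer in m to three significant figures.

Pressure at base of upper layers: 1710×9.8×560 + 1940×9.8×830 = 2.516×10^7 Pa = 25.16 MPa
Remaining pressure to be supplied by serpentinite: 6.210×10^8 − 2.516×10^7 = 5.958×10^8 Pa
Additional depth in serpentinite = 5.958×10^8 Pa / (2510 kg/m³ × 9.8 m/s²) = 24223 m
Total depth = 1390 m + 24223 m = 25613 m

25600 m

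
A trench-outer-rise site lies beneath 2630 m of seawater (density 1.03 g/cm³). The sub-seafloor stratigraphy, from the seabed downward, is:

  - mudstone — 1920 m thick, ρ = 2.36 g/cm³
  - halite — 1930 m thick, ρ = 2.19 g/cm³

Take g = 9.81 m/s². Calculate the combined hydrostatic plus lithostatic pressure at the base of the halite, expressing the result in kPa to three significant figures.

112000 kPa

seawater: 1030 kg/m³ × 9.81 m/s² × 2630 m = 2.657×10^7 Pa = 26574 kPa
mudstone: 2360 kg/m³ × 9.81 m/s² × 1920 m = 4.445×10^7 Pa = 44451 kPa
halite: 2190 kg/m³ × 9.81 m/s² × 1930 m = 4.146×10^7 Pa = 41464 kPa
Total = 26574 + 44451 + 41464 = 1.1249×10^5 kPa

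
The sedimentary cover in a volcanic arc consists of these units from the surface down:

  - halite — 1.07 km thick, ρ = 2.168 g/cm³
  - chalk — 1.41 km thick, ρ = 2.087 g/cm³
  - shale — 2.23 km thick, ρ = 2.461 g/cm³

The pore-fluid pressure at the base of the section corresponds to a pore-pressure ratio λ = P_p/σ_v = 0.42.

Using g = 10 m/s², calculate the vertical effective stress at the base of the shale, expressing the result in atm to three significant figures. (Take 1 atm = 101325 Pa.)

Overburden (lithostatic) stress σ_v:
halite: 2168 kg/m³ × 10 m/s² × 1070 m = 2.320×10^7 Pa = 23.20 MPa
chalk: 2087 kg/m³ × 10 m/s² × 1410 m = 2.943×10^7 Pa = 29.43 MPa
shale: 2461 kg/m³ × 10 m/s² × 2230 m = 5.488×10^7 Pa = 54.88 MPa
Total = 23.20 + 29.43 + 54.88 = 107.50 MPa
Pore pressure P_p = λ·σ_v = 0.42 × 107.5 MPa = 45.15 MPa
Effective stress σ' = σ_v − P_p = 107.5 − 45.15 = 62.353 MPa = 615.37 atm

615 atm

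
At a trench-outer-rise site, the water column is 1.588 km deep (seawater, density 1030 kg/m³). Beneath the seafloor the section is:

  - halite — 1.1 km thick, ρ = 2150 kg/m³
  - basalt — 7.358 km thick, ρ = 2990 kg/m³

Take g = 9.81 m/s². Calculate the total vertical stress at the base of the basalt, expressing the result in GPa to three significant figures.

0.255 GPa

seawater: 1030 kg/m³ × 9.81 m/s² × 1588 m = 1.605×10^7 Pa = 0.01605 GPa
halite: 2150 kg/m³ × 9.81 m/s² × 1100 m = 2.320×10^7 Pa = 0.02320 GPa
basalt: 2990 kg/m³ × 9.81 m/s² × 7358 m = 2.158×10^8 Pa = 0.2158 GPa
Total = 0.01605 + 0.02320 + 0.2158 = 0.25507 GPa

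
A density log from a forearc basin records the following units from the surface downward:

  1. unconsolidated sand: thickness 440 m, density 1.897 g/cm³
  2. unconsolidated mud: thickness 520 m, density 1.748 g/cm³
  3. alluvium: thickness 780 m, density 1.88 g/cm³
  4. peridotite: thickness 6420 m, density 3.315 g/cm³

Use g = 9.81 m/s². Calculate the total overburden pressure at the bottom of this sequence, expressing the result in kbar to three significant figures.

2.40 kbar

unconsolidated sand: 1897 kg/m³ × 9.81 m/s² × 440 m = 8.188×10^6 Pa = 0.08188 kbar
unconsolidated mud: 1748 kg/m³ × 9.81 m/s² × 520 m = 8.917×10^6 Pa = 0.08917 kbar
alluvium: 1880 kg/m³ × 9.81 m/s² × 780 m = 1.439×10^7 Pa = 0.1439 kbar
peridotite: 3315 kg/m³ × 9.81 m/s² × 6420 m = 2.088×10^8 Pa = 2.088 kbar
Total = 0.08188 + 0.08917 + 0.1439 + 2.088 = 2.4027 kbar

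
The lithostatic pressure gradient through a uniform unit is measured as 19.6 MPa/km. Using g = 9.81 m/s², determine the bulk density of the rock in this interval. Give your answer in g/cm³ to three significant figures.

2.00 g/cm³

ρ = (dP/dz)/g = 19.6 MPa/km / 9.81 m/s² = 19600 Pa/m / 9.81 m/s² = 1998.0 kg/m³
= 1.998 g/cm³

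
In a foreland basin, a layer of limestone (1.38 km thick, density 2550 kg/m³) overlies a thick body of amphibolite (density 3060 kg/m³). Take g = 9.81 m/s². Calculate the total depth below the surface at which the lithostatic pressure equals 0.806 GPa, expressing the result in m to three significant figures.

27100 m

Pressure at base of upper layers: 2550×9.81×1380 = 3.452×10^7 Pa = 0.03452 GPa
Remaining pressure to be supplied by amphibolite: 8.060×10^8 − 3.452×10^7 = 7.715×10^8 Pa
Additional depth in amphibolite = 7.715×10^8 Pa / (3060 kg/m³ × 9.81 m/s²) = 25700 m
Total depth = 1380 m + 25700 m = 27080 m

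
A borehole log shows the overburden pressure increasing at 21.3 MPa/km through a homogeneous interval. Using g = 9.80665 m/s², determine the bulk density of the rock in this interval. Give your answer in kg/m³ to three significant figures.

ρ = (dP/dz)/g = 21.3 MPa/km / 9.80665 m/s² = 21300 Pa/m / 9.80665 m/s² = 2172.0 kg/m³

2170 kg/m³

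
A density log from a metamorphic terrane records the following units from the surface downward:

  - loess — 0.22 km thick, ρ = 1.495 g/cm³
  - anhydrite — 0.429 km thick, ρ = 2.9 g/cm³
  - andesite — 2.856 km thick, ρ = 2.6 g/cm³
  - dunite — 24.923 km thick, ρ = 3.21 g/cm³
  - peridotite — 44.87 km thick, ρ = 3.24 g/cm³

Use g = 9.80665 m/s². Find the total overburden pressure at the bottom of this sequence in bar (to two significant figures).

23000 bar

loess: 1495 kg/m³ × 9.80665 m/s² × 220 m = 3.225×10^6 Pa = 32.25 bar
anhydrite: 2900 kg/m³ × 9.80665 m/s² × 429 m = 1.220×10^7 Pa = 122.0 bar
andesite: 2600 kg/m³ × 9.80665 m/s² × 2856 m = 7.282×10^7 Pa = 728.2 bar
dunite: 3210 kg/m³ × 9.80665 m/s² × 24923 m = 7.846×10^8 Pa = 7846 bar
peridotite: 3240 kg/m³ × 9.80665 m/s² × 44870 m = 1.426×10^9 Pa = 14257 bar
Total = 32.25 + 122.0 + 728.2 + 7846 + 14257 = 22985 bar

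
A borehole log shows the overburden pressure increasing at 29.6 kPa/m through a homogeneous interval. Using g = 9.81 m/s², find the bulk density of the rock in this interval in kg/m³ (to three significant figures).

ρ = (dP/dz)/g = 29.6 kPa/m / 9.81 m/s² = 29600 Pa/m / 9.81 m/s² = 3017.3 kg/m³

3020 kg/m³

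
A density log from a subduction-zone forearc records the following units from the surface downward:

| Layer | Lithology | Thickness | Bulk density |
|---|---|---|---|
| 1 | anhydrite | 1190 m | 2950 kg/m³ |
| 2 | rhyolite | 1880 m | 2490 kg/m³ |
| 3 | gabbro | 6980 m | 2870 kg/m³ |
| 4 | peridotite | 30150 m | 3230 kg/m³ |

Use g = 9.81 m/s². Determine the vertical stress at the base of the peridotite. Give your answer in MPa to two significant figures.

1200 MPa

anhydrite: 2950 kg/m³ × 9.81 m/s² × 1190 m = 3.444×10^7 Pa = 34.44 MPa
rhyolite: 2490 kg/m³ × 9.81 m/s² × 1880 m = 4.592×10^7 Pa = 45.92 MPa
gabbro: 2870 kg/m³ × 9.81 m/s² × 6980 m = 1.965×10^8 Pa = 196.5 MPa
peridotite: 3230 kg/m³ × 9.81 m/s² × 30150 m = 9.553×10^8 Pa = 955.3 MPa
Total = 34.44 + 45.92 + 196.5 + 955.3 = 1232.2 MPa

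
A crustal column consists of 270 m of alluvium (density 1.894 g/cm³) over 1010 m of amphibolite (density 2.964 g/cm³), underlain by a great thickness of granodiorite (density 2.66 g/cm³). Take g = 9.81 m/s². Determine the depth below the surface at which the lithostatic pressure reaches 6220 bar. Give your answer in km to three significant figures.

23.8 km

Pressure at base of upper layers: 1894×9.81×270 + 2964×9.81×1010 = 3.438×10^7 Pa = 343.8 bar
Remaining pressure to be supplied by granodiorite: 6.220×10^8 − 3.438×10^7 = 5.876×10^8 Pa
Additional depth in granodiorite = 5.876×10^8 Pa / (2660 kg/m³ × 9.81 m/s²) = 22519 m
Total depth = 1280 m + 22519 m = 23799 m
= 23.799 km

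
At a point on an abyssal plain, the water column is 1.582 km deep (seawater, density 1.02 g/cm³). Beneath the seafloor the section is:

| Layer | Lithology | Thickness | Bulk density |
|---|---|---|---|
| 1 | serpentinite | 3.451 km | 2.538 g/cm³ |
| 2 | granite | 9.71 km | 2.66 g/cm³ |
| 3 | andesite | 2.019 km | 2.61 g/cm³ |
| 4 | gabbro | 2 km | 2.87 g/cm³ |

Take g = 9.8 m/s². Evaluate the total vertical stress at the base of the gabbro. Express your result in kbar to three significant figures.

4.63 kbar

seawater: 1020 kg/m³ × 9.8 m/s² × 1582 m = 1.581×10^7 Pa = 0.1581 kbar
serpentinite: 2538 kg/m³ × 9.8 m/s² × 3451 m = 8.583×10^7 Pa = 0.8583 kbar
granite: 2660 kg/m³ × 9.8 m/s² × 9710 m = 2.531×10^8 Pa = 2.531 kbar
andesite: 2610 kg/m³ × 9.8 m/s² × 2019 m = 5.164×10^7 Pa = 0.5164 kbar
gabbro: 2870 kg/m³ × 9.8 m/s² × 2000 m = 5.625×10^7 Pa = 0.5625 kbar
Total = 0.1581 + 0.8583 + 2.531 + 0.5164 + 0.5625 = 4.6266 kbar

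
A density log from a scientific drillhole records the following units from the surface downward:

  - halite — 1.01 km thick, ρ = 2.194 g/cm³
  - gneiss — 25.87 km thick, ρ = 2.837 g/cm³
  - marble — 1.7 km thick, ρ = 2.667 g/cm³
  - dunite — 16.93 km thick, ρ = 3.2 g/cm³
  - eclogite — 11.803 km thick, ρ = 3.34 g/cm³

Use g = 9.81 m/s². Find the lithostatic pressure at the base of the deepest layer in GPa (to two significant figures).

halite: 2194 kg/m³ × 9.81 m/s² × 1010 m = 2.174×10^7 Pa = 0.02174 GPa
gneiss: 2837 kg/m³ × 9.81 m/s² × 25870 m = 7.200×10^8 Pa = 0.7200 GPa
marble: 2667 kg/m³ × 9.81 m/s² × 1700 m = 4.448×10^7 Pa = 0.04448 GPa
dunite: 3200 kg/m³ × 9.81 m/s² × 16930 m = 5.315×10^8 Pa = 0.5315 GPa
eclogite: 3340 kg/m³ × 9.81 m/s² × 11803 m = 3.867×10^8 Pa = 0.3867 GPa
Total = 0.02174 + 0.7200 + 0.04448 + 0.5315 + 0.3867 = 1.7044 GPa

1.7 GPa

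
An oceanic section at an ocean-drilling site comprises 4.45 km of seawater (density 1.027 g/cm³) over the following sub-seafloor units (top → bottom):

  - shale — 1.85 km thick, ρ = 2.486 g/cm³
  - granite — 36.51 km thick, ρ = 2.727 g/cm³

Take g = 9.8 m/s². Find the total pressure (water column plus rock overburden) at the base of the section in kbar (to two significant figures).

11 kbar

seawater: 1027 kg/m³ × 9.8 m/s² × 4450 m = 4.479×10^7 Pa = 0.4479 kbar
shale: 2486 kg/m³ × 9.8 m/s² × 1850 m = 4.507×10^7 Pa = 0.4507 kbar
granite: 2727 kg/m³ × 9.8 m/s² × 36510 m = 9.757×10^8 Pa = 9.757 kbar
Total = 0.4479 + 0.4507 + 9.757 = 10.656 kbar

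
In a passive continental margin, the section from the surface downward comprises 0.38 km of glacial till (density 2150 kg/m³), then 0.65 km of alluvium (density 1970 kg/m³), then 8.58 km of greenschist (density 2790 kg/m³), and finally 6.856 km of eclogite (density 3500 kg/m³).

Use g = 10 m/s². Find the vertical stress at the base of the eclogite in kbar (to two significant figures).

5.0 kbar

glacial till: 2150 kg/m³ × 10 m/s² × 380 m = 8.170×10^6 Pa = 0.08170 kbar
alluvium: 1970 kg/m³ × 10 m/s² × 650 m = 1.280×10^7 Pa = 0.1280 kbar
greenschist: 2790 kg/m³ × 10 m/s² × 8580 m = 2.394×10^8 Pa = 2.394 kbar
eclogite: 3500 kg/m³ × 10 m/s² × 6856 m = 2.400×10^8 Pa = 2.400 kbar
Total = 0.08170 + 0.1280 + 2.394 + 2.400 = 5.0032 kbar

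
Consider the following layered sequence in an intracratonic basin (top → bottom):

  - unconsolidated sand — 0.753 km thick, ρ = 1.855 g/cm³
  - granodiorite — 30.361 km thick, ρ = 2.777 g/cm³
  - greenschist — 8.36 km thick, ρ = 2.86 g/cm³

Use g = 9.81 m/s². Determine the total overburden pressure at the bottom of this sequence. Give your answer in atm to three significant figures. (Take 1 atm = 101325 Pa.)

10600 atm

unconsolidated sand: 1855 kg/m³ × 9.81 m/s² × 753 m = 1.370×10^7 Pa = 135.2 atm
granodiorite: 2777 kg/m³ × 9.81 m/s² × 30361 m = 8.271×10^8 Pa = 8163 atm
greenschist: 2860 kg/m³ × 9.81 m/s² × 8360 m = 2.346×10^8 Pa = 2315 atm
Total = 135.2 + 8163 + 2315 = 10613 atm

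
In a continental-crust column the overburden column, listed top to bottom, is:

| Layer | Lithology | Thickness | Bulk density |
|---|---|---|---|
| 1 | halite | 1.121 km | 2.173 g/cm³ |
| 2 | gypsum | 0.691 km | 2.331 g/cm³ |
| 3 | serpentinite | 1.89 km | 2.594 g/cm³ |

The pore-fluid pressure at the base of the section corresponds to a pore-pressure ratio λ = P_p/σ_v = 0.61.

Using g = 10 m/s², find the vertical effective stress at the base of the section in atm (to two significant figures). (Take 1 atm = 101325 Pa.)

340 atm

Overburden (lithostatic) stress σ_v:
halite: 2173 kg/m³ × 10 m/s² × 1121 m = 2.436×10^7 Pa = 24.36 MPa
gypsum: 2331 kg/m³ × 10 m/s² × 691 m = 1.611×10^7 Pa = 16.11 MPa
serpentinite: 2594 kg/m³ × 10 m/s² × 1890 m = 4.903×10^7 Pa = 49.03 MPa
Total = 24.36 + 16.11 + 49.03 = 89.493 MPa
Pore pressure P_p = λ·σ_v = 0.61 × 89.49 MPa = 54.59 MPa
Effective stress σ' = σ_v − P_p = 89.49 − 54.59 = 34.902 MPa = 344.46 atm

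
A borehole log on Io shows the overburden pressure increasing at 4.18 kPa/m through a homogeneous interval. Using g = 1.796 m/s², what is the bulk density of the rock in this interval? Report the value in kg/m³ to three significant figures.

ρ = (dP/dz)/g = 4.18 kPa/m / 1.796 m/s² = 4180.0 Pa/m / 1.796 m/s² = 2327.4 kg/m³

2330 kg/m³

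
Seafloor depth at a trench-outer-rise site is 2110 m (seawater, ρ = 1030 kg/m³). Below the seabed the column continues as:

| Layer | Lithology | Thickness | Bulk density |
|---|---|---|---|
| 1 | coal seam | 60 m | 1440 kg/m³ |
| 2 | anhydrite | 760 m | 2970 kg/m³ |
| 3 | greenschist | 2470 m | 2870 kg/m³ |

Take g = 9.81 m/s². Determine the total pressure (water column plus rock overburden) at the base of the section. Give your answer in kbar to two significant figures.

1.1 kbar

seawater: 1030 kg/m³ × 9.81 m/s² × 2110 m = 2.132×10^7 Pa = 0.2132 kbar
coal seam: 1440 kg/m³ × 9.81 m/s² × 60 m = 8.476×10^5 Pa = 8.476×10^-3 kbar
anhydrite: 2970 kg/m³ × 9.81 m/s² × 760 m = 2.214×10^7 Pa = 0.2214 kbar
greenschist: 2870 kg/m³ × 9.81 m/s² × 2470 m = 6.954×10^7 Pa = 0.6954 kbar
Total = 0.2132 + 8.476×10^-3 + 0.2214 + 0.6954 = 1.1385 kbar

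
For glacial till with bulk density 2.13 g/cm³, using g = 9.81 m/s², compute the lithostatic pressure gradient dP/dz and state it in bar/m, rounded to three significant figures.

0.209 bar/m

dP/dz = ρg = 2130 kg/m³ × 9.81 m/s² = 20895 Pa/m
= 20895 Pa/m × (1 bar/m / 1.0000×10^5 Pa/m) = 0.20895 bar/m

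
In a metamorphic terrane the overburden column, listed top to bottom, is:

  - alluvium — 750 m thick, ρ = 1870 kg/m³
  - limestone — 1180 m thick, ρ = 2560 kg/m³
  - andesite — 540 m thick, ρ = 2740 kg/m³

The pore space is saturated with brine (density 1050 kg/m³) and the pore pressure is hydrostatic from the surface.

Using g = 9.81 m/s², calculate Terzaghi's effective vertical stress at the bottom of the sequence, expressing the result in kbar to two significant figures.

Overburden (lithostatic) stress σ_v:
alluvium: 1870 kg/m³ × 9.81 m/s² × 750 m = 1.376×10^7 Pa = 13.76 MPa
limestone: 2560 kg/m³ × 9.81 m/s² × 1180 m = 2.963×10^7 Pa = 29.63 MPa
andesite: 2740 kg/m³ × 9.81 m/s² × 540 m = 1.451×10^7 Pa = 14.51 MPa
Total = 13.76 + 29.63 + 14.51 = 57.907 MPa
Pore pressure P_p = 1050 kg/m³ × 9.81 m/s² × 2470 m = 2.544×10^7 Pa = 25.44 MPa
Effective stress σ' = σ_v − P_p = 57.91 − 25.44 = 32.465 MPa = 0.32465 kbar

0.32 kbar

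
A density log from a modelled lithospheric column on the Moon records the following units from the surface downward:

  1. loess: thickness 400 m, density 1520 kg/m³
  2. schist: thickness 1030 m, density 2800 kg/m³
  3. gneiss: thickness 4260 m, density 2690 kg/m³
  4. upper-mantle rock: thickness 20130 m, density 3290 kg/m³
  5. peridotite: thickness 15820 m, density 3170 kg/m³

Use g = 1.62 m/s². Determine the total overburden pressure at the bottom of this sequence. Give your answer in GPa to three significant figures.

0.213 GPa

loess: 1520 kg/m³ × 1.62 m/s² × 400 m = 9.850×10^5 Pa = 9.850×10^-4 GPa
schist: 2800 kg/m³ × 1.62 m/s² × 1030 m = 4.672×10^6 Pa = 4.672×10^-3 GPa
gneiss: 2690 kg/m³ × 1.62 m/s² × 4260 m = 1.856×10^7 Pa = 0.01856 GPa
upper-mantle rock: 3290 kg/m³ × 1.62 m/s² × 20130 m = 1.073×10^8 Pa = 0.1073 GPa
peridotite: 3170 kg/m³ × 1.62 m/s² × 15820 m = 8.124×10^7 Pa = 0.08124 GPa
Total = 9.850×10^-4 + 4.672×10^-3 + 0.01856 + 0.1073 + 0.08124 = 0.21275 GPa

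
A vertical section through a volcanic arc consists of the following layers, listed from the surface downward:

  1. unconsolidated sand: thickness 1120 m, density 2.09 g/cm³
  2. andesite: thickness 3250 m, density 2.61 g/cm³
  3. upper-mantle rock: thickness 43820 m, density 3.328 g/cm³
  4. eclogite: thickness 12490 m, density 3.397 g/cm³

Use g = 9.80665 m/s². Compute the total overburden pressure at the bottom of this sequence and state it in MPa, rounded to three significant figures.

1950 MPa

unconsolidated sand: 2090 kg/m³ × 9.80665 m/s² × 1120 m = 2.296×10^7 Pa = 22.96 MPa
andesite: 2610 kg/m³ × 9.80665 m/s² × 3250 m = 8.318×10^7 Pa = 83.18 MPa
upper-mantle rock: 3328 kg/m³ × 9.80665 m/s² × 43820 m = 1.430×10^9 Pa = 1430 MPa
eclogite: 3397 kg/m³ × 9.80665 m/s² × 12490 m = 4.161×10^8 Pa = 416.1 MPa
Total = 22.96 + 83.18 + 1430 + 416.1 = 1952.4 MPa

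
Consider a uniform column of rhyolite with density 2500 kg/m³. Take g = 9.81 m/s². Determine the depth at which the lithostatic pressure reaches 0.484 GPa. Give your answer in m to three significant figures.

19700 m

h = P/(ρg) = 0.484 GPa / (2500 kg/m³ × 9.81 m/s²) = 4.840×10^8 Pa / 24525 Pa/m = 19735 m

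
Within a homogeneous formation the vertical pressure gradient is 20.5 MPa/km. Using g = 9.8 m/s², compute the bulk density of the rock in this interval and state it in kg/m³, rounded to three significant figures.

2090 kg/m³

ρ = (dP/dz)/g = 20.5 MPa/km / 9.8 m/s² = 20500 Pa/m / 9.8 m/s² = 2091.8 kg/m³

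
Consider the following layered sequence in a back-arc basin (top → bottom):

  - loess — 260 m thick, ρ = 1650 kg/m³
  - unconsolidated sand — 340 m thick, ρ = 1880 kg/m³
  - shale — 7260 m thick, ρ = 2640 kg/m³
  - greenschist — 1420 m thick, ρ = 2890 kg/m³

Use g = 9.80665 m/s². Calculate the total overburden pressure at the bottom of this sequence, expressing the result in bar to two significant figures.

2400 bar

loess: 1650 kg/m³ × 9.80665 m/s² × 260 m = 4.207×10^6 Pa = 42.07 bar
unconsolidated sand: 1880 kg/m³ × 9.80665 m/s² × 340 m = 6.268×10^6 Pa = 62.68 bar
shale: 2640 kg/m³ × 9.80665 m/s² × 7260 m = 1.880×10^8 Pa = 1880 bar
greenschist: 2890 kg/m³ × 9.80665 m/s² × 1420 m = 4.024×10^7 Pa = 402.4 bar
Total = 42.07 + 62.68 + 1880 + 402.4 = 2386.8 bar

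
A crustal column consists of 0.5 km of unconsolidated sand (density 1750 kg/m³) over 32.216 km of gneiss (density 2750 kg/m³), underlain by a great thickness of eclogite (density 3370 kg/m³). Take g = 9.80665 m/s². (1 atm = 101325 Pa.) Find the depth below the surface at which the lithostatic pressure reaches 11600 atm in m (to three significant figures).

Pressure at base of upper layers: 1750×9.80665×500 + 2750×9.80665×32216 = 8.774×10^8 Pa = 8659 atm
Remaining pressure to be supplied by eclogite: 1.175×10^9 − 8.774×10^8 = 2.980×10^8 Pa
Additional depth in eclogite = 2.980×10^8 Pa / (3370 kg/m³ × 9.80665 m/s²) = 9016.4 m
Total depth = 32716 m + 9016.4 m = 41732 m

41700 m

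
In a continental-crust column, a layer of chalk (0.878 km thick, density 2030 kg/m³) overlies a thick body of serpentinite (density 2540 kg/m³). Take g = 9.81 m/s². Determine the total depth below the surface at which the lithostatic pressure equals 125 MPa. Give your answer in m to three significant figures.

5190 m

Pressure at base of upper layers: 2030×9.81×878 = 1.748×10^7 Pa = 17.48 MPa
Remaining pressure to be supplied by serpentinite: 1.250×10^8 − 1.748×10^7 = 1.075×10^8 Pa
Additional depth in serpentinite = 1.075×10^8 Pa / (2540 kg/m³ × 9.81 m/s²) = 4314.9 m
Total depth = 878 m + 4314.9 m = 5192.9 m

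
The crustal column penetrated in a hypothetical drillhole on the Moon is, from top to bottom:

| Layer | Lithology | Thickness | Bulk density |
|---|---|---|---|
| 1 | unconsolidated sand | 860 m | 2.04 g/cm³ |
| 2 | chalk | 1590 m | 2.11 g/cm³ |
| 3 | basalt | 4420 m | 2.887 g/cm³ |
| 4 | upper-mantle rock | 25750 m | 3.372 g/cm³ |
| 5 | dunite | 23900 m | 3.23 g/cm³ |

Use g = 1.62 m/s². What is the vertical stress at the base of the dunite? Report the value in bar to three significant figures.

2950 bar

unconsolidated sand: 2040 kg/m³ × 1.62 m/s² × 860 m = 2.842×10^6 Pa = 28.42 bar
chalk: 2110 kg/m³ × 1.62 m/s² × 1590 m = 5.435×10^6 Pa = 54.35 bar
basalt: 2887 kg/m³ × 1.62 m/s² × 4420 m = 2.067×10^7 Pa = 206.7 bar
upper-mantle rock: 3372 kg/m³ × 1.62 m/s² × 25750 m = 1.407×10^8 Pa = 1407 bar
dunite: 3230 kg/m³ × 1.62 m/s² × 23900 m = 1.251×10^8 Pa = 1251 bar
Total = 28.42 + 54.35 + 206.7 + 1407 + 1251 = 2946.7 bar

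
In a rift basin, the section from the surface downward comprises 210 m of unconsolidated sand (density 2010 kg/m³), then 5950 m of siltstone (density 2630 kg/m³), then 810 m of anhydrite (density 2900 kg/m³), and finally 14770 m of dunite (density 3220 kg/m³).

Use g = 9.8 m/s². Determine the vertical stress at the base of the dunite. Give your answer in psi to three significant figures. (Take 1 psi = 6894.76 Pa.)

unconsolidated sand: 2010 kg/m³ × 9.8 m/s² × 210 m = 4.137×10^6 Pa = 600.0 psi
siltstone: 2630 kg/m³ × 9.8 m/s² × 5950 m = 1.534×10^8 Pa = 22242 psi
anhydrite: 2900 kg/m³ × 9.8 m/s² × 810 m = 2.302×10^7 Pa = 3339 psi
dunite: 3220 kg/m³ × 9.8 m/s² × 14770 m = 4.661×10^8 Pa = 67599 psi
Total = 600.0 + 22242 + 3339 + 67599 = 93781 psi

93800 psi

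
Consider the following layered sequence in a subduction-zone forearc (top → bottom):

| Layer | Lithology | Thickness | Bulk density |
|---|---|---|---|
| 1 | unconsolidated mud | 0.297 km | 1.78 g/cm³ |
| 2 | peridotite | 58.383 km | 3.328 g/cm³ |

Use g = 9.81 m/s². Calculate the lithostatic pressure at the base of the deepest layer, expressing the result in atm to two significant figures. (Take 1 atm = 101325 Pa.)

19000 atm

unconsolidated mud: 1780 kg/m³ × 9.81 m/s² × 297 m = 5.186×10^6 Pa = 51.18 atm
peridotite: 3328 kg/m³ × 9.81 m/s² × 58383 m = 1.906×10^9 Pa = 18811 atm
Total = 51.18 + 18811 = 18863 atm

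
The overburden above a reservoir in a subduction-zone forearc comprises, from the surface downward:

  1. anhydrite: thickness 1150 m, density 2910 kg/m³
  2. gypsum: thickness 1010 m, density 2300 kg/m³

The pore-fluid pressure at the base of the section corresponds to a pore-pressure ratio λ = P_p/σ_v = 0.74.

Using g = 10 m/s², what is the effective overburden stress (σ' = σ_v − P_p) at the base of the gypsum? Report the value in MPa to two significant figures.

Overburden (lithostatic) stress σ_v:
anhydrite: 2910 kg/m³ × 10 m/s² × 1150 m = 3.346×10^7 Pa = 33.47 MPa
gypsum: 2300 kg/m³ × 10 m/s² × 1010 m = 2.323×10^7 Pa = 23.23 MPa
Total = 33.47 + 23.23 = 56.695 MPa
Pore pressure P_p = λ·σ_v = 0.74 × 56.70 MPa = 41.95 MPa
Effective stress σ' = σ_v − P_p = 56.70 − 41.95 = 14.741 MPa

15 MPa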